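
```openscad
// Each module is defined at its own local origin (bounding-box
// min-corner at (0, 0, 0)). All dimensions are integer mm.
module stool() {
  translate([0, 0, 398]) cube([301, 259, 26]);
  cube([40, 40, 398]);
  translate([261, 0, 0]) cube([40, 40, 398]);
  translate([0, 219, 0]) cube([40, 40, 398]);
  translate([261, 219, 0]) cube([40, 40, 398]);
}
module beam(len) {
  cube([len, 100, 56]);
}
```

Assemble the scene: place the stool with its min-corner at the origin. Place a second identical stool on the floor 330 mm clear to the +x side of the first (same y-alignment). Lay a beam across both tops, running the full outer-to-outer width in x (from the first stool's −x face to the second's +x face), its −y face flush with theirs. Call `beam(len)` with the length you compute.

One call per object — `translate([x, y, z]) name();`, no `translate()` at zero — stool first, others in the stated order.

stool();
translate([631, 0, 0]) stool();
translate([0, 0, 424]) beam(932);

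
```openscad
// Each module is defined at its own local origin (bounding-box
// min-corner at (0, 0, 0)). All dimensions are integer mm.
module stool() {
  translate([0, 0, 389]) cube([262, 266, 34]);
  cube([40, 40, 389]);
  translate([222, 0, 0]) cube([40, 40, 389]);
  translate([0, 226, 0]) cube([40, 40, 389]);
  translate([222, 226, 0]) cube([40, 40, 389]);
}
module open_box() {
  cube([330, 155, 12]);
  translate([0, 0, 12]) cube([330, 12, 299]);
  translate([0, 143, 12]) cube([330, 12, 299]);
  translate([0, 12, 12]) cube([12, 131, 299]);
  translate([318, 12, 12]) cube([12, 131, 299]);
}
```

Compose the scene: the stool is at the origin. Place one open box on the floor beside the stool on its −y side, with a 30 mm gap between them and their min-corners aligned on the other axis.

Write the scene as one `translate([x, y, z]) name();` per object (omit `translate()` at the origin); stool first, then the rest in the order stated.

stool();
translate([0, -185, 0]) open_box();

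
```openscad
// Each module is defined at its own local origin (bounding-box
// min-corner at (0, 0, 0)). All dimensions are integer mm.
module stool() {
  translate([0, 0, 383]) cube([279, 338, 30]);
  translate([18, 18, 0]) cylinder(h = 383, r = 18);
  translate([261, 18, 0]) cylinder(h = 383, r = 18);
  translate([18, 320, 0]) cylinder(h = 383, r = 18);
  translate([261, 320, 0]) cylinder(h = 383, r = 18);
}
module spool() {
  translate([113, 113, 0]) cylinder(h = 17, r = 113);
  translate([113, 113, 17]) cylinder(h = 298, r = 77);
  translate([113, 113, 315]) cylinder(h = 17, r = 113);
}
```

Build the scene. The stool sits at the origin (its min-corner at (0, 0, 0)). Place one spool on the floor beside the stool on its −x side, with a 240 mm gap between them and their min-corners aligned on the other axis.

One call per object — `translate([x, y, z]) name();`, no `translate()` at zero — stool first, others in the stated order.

stool();
translate([-466, 0, 0]) spool();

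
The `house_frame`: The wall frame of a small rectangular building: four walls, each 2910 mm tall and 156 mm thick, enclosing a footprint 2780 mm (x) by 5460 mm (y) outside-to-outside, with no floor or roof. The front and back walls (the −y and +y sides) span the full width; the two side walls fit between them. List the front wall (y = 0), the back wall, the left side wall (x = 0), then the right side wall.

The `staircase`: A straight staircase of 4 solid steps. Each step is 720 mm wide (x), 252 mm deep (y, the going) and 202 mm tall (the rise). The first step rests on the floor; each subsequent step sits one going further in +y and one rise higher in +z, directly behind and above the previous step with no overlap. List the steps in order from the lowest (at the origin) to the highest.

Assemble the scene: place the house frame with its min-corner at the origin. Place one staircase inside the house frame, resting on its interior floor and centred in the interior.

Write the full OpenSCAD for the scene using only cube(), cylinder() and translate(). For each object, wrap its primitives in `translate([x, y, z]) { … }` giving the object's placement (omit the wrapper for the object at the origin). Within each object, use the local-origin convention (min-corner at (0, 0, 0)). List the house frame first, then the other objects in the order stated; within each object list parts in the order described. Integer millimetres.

cube([2780, 156, 2910]);
translate([0, 5304, 0]) cube([2780, 156, 2910]);
translate([0, 156, 0]) cube([156, 5148, 2910]);
translate([2624, 156, 0]) cube([156, 5148, 2910]);
translate([1030, 2226, 0]) {
  cube([720, 252, 202]);
  translate([0, 252, 202]) cube([720, 252, 202]);
  translate([0, 504, 404]) cube([720, 252, 202]);
  translate([0, 756, 606]) cube([720, 252, 202]);
}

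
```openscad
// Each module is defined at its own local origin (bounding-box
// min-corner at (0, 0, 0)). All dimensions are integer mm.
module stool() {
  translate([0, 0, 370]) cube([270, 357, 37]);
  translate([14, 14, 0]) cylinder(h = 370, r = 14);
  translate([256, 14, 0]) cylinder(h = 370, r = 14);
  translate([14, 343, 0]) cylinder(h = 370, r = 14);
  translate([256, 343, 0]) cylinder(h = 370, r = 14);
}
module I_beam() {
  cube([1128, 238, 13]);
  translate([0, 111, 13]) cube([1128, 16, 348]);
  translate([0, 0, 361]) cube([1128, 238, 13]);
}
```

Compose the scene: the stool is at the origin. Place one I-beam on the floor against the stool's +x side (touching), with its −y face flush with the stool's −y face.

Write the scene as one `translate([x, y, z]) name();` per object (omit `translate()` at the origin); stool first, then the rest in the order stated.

stool();
translate([270, 0, 0]) I_beam();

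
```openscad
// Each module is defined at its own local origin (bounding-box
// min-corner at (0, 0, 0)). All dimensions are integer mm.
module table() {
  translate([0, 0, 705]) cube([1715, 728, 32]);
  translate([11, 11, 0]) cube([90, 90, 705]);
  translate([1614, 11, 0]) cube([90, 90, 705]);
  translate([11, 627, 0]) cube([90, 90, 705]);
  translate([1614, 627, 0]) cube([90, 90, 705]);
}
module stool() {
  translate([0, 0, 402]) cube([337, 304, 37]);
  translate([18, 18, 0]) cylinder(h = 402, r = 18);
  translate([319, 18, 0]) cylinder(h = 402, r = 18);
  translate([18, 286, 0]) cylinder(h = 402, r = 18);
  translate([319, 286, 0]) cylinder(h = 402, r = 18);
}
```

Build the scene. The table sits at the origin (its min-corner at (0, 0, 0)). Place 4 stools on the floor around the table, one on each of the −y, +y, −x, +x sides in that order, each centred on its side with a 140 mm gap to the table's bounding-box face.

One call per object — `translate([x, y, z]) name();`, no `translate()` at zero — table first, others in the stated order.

table();
translate([689, -444, 0]) stool();
translate([689, 868, 0]) stool();
translate([-477, 212, 0]) stool();
translate([1855, 212, 0]) stool();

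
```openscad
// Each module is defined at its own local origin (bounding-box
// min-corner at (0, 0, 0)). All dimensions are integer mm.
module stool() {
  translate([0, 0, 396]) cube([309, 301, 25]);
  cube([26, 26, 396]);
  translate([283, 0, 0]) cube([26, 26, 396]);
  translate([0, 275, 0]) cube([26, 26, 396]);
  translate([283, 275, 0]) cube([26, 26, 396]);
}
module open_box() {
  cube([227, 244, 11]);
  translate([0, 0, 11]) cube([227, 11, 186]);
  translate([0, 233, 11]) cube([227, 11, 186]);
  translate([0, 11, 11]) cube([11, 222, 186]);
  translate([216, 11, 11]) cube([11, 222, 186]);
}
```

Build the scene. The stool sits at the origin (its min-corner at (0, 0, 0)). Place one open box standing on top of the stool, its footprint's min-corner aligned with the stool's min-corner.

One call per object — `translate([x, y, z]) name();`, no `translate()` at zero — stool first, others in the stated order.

stool();
translate([0, 0, 421]) open_box();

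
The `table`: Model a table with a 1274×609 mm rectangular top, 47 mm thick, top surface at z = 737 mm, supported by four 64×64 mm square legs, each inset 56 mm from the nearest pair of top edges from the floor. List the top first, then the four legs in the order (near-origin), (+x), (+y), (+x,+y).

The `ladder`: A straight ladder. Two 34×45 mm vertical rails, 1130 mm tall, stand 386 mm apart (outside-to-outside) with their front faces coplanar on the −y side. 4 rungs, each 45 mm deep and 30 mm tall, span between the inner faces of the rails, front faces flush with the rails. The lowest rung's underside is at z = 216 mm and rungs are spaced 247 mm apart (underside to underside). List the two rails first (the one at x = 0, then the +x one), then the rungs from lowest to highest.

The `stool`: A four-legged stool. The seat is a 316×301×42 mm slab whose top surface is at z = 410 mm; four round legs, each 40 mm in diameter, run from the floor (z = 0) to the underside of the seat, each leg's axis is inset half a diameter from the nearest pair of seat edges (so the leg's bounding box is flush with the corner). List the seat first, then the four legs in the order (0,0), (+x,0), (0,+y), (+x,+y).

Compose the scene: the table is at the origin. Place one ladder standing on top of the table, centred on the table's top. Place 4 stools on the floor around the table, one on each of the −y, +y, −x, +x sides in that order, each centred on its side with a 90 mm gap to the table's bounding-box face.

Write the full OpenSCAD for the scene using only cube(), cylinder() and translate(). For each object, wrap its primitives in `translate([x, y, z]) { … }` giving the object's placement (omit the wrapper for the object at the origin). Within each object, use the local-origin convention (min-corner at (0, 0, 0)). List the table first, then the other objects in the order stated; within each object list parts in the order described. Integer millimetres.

translate([0, 0, 690]) cube([1274, 609, 47]);
translate([56, 56, 0]) cube([64, 64, 690]);
translate([1154, 56, 0]) cube([64, 64, 690]);
translate([56, 489, 0]) cube([64, 64, 690]);
translate([1154, 489, 0]) cube([64, 64, 690]);
translate([444, 282, 737]) {
  cube([34, 45, 1130]);
  translate([352, 0, 0]) cube([34, 45, 1130]);
  translate([34, 0, 216]) cube([318, 45, 30]);
  translate([34, 0, 463]) cube([318, 45, 30]);
  translate([34, 0, 710]) cube([318, 45, 30]);
  translate([34, 0, 957]) cube([318, 45, 30]);
}
translate([479, -391, 0]) {
  translate([0, 0, 368]) cube([316, 301, 42]);
  translate([20, 20, 0]) cylinder(h = 368, r = 20);
  translate([296, 20, 0]) cylinder(h = 368, r = 20);
  translate([20, 281, 0]) cylinder(h = 368, r = 20);
  translate([296, 281, 0]) cylinder(h = 368, r = 20);
}
translate([479, 699, 0]) {
  translate([0, 0, 368]) cube([316, 301, 42]);
  translate([20, 20, 0]) cylinder(h = 368, r = 20);
  translate([296, 20, 0]) cylinder(h = 368, r = 20);
  translate([20, 281, 0]) cylinder(h = 368, r = 20);
  translate([296, 281, 0]) cylinder(h = 368, r = 20);
}
translate([-406, 154, 0]) {
  translate([0, 0, 368]) cube([316, 301, 42]);
  translate([20, 20, 0]) cylinder(h = 368, r = 20);
  translate([296, 20, 0]) cylinder(h = 368, r = 20);
  translate([20, 281, 0]) cylinder(h = 368, r = 20);
  translate([296, 281, 0]) cylinder(h = 368, r = 20);
}
translate([1364, 154, 0]) {
  translate([0, 0, 368]) cube([316, 301, 42]);
  translate([20, 20, 0]) cylinder(h = 368, r = 20);
  translate([296, 20, 0]) cylinder(h = 368, r = 20);
  translate([20, 281, 0]) cylinder(h = 368, r = 20);
  translate([296, 281, 0]) cylinder(h = 368, r = 20);
}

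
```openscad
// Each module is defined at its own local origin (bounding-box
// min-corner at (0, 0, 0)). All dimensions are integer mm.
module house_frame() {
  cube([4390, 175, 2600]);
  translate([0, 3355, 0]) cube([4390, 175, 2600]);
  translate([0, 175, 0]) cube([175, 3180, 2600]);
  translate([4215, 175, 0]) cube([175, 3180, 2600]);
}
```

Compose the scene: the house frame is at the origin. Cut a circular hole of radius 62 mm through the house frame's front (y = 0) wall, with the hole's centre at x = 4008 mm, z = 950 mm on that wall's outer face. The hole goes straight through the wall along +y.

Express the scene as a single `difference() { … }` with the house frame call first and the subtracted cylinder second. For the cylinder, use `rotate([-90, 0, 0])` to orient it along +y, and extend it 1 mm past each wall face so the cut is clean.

difference() {
  house_frame();
  translate([4008, -1, 950]) rotate([-90, 0, 0]) cylinder(h = 177, r = 62);
}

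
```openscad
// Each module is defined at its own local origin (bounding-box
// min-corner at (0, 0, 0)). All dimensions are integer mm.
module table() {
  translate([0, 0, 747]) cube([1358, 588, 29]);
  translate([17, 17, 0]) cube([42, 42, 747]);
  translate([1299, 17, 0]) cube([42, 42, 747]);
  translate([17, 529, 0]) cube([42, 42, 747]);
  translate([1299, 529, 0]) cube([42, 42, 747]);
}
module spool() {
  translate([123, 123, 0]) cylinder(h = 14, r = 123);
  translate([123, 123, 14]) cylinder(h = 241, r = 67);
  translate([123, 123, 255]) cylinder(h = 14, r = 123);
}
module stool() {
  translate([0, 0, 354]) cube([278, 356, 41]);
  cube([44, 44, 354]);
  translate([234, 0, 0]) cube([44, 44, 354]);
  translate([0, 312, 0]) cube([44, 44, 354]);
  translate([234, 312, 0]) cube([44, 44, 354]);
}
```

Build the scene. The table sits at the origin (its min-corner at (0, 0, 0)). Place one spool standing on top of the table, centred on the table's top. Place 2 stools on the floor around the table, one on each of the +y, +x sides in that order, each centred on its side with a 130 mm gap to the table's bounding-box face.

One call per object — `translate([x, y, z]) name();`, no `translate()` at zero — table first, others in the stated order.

table();
translate([556, 171, 776]) spool();
translate([540, 718, 0]) stool();
translate([1488, 116, 0]) stool();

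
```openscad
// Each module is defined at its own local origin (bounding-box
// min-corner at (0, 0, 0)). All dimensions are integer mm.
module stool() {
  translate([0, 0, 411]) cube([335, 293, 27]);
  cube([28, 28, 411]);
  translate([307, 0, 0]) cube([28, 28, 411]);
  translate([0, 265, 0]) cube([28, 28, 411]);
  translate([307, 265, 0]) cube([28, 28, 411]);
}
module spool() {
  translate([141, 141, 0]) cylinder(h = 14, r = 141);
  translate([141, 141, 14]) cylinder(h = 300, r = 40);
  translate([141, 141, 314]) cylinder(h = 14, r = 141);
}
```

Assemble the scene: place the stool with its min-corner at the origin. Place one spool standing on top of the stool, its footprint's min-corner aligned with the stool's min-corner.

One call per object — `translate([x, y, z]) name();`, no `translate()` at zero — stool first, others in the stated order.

stool();
translate([0, 0, 438]) spool();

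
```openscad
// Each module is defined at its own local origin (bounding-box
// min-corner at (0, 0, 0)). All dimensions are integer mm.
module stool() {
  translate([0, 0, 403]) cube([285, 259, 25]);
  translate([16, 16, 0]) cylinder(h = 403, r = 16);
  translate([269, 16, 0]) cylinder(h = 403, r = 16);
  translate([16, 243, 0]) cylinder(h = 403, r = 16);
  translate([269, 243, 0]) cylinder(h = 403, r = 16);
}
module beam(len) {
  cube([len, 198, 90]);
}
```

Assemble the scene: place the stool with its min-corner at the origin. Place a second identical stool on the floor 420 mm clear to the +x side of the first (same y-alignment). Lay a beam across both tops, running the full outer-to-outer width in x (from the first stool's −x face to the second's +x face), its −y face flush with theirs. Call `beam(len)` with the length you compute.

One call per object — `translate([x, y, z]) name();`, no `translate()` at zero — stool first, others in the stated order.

stool();
translate([705, 0, 0]) stool();
translate([0, 0, 428]) beam(990);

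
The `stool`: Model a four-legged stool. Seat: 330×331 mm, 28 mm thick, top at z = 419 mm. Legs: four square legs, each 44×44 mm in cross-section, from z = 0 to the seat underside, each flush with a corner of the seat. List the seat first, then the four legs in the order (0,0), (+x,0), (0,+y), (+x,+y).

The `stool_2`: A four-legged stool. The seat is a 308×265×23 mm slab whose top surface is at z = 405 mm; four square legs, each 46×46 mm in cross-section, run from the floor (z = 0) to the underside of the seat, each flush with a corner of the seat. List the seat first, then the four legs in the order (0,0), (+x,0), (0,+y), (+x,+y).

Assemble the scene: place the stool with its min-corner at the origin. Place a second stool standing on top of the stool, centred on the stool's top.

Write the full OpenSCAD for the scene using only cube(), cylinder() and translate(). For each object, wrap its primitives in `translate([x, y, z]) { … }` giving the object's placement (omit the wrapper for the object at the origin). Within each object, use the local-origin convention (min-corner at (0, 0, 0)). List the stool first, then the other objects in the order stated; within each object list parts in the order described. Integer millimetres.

translate([0, 0, 391]) cube([330, 331, 28]);
cube([44, 44, 391]);
translate([286, 0, 0]) cube([44, 44, 391]);
translate([0, 287, 0]) cube([44, 44, 391]);
translate([286, 287, 0]) cube([44, 44, 391]);
translate([11, 33, 419]) {
  translate([0, 0, 382]) cube([308, 265, 23]);
  cube([46, 46, 382]);
  translate([262, 0, 0]) cube([46, 46, 382]);
  translate([0, 219, 0]) cube([46, 46, 382]);
  translate([262, 219, 0]) cube([46, 46, 382]);
}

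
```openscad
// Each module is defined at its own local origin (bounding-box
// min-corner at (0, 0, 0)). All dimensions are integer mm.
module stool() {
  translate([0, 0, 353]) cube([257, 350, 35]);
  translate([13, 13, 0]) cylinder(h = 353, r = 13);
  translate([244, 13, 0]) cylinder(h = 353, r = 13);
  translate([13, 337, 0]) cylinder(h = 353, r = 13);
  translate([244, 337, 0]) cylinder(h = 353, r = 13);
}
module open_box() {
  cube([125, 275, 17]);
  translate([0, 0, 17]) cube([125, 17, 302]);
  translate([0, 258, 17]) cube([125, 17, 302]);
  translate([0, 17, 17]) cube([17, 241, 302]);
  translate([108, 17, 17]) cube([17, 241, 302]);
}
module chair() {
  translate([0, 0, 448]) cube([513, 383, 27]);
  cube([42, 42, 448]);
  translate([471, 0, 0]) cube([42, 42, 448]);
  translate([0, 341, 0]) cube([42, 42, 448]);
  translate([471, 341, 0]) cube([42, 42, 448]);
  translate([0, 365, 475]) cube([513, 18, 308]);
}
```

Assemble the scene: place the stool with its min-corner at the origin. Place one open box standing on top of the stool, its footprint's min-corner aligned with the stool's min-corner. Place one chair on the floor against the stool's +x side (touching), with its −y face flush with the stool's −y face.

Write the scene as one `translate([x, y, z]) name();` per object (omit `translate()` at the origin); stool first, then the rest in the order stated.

stool();
translate([0, 0, 388]) open_box();
translate([257, 0, 0]) chair();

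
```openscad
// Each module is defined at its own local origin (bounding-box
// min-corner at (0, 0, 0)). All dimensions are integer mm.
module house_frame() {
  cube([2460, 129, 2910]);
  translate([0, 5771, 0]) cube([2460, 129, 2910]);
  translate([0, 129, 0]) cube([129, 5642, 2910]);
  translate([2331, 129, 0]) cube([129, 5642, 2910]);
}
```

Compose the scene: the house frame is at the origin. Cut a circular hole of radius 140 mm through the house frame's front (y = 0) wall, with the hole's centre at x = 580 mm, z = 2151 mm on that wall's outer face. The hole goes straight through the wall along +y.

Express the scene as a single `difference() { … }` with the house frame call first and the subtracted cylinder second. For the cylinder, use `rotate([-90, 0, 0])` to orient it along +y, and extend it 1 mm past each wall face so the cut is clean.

difference() {
  house_frame();
  translate([580, -1, 2151]) rotate([-90, 0, 0]) cylinder(h = 131, r = 140);
}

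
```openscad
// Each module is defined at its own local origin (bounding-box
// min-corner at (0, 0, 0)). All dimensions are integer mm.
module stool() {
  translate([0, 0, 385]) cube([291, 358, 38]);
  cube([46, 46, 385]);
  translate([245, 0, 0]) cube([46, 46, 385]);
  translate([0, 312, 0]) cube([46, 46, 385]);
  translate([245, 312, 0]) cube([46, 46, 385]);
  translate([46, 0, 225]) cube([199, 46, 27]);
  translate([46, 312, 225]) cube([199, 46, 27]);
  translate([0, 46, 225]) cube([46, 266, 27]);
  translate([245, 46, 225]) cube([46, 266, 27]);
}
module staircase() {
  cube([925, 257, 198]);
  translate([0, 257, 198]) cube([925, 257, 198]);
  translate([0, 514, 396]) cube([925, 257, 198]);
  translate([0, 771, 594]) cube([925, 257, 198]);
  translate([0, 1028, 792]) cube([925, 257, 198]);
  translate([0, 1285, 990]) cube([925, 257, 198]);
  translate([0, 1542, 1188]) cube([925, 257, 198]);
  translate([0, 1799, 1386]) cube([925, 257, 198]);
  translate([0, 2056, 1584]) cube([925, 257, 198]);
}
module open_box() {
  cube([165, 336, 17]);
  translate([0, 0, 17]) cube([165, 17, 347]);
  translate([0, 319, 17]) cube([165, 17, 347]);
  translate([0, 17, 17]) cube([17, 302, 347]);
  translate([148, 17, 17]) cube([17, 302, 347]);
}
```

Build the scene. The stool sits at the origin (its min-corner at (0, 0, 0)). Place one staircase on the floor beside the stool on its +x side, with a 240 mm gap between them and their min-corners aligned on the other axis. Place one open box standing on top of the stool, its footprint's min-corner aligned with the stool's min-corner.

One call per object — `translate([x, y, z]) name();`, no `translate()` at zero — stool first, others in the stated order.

stool();
translate([531, 0, 0]) staircase();
translate([0, 0, 423]) open_box();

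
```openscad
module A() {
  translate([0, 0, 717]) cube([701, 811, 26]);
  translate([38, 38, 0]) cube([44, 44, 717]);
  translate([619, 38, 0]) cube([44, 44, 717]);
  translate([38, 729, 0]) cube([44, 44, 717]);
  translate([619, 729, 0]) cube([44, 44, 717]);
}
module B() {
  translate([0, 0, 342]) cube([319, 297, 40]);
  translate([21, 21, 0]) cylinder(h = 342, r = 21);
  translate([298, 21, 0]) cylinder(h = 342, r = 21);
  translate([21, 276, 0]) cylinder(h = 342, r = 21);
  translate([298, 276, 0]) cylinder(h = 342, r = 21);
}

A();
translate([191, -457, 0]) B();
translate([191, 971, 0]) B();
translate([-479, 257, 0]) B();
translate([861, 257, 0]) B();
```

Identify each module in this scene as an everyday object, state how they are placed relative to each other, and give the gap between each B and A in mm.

Each stool's nearest face is 160 mm from the table's bounding box.

A is a table. B is a stool. Four stools sit around the table at the −y, +y, −x, +x sides. The gap between each stool and the table is 160 mm.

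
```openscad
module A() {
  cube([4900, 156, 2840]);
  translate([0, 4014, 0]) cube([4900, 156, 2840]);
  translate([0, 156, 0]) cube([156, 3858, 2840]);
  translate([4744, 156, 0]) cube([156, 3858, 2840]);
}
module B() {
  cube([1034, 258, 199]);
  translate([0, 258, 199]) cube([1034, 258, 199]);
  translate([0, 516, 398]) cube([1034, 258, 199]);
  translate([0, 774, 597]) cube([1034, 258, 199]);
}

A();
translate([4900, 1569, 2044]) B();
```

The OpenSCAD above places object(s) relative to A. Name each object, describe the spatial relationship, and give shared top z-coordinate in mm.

A is a house frame. B is a staircase. The staircase is beside the house frame with their tops flush at z = 2840. The shared top z-coordinate is 2840 mm.

Both tops at z = 2840 mm.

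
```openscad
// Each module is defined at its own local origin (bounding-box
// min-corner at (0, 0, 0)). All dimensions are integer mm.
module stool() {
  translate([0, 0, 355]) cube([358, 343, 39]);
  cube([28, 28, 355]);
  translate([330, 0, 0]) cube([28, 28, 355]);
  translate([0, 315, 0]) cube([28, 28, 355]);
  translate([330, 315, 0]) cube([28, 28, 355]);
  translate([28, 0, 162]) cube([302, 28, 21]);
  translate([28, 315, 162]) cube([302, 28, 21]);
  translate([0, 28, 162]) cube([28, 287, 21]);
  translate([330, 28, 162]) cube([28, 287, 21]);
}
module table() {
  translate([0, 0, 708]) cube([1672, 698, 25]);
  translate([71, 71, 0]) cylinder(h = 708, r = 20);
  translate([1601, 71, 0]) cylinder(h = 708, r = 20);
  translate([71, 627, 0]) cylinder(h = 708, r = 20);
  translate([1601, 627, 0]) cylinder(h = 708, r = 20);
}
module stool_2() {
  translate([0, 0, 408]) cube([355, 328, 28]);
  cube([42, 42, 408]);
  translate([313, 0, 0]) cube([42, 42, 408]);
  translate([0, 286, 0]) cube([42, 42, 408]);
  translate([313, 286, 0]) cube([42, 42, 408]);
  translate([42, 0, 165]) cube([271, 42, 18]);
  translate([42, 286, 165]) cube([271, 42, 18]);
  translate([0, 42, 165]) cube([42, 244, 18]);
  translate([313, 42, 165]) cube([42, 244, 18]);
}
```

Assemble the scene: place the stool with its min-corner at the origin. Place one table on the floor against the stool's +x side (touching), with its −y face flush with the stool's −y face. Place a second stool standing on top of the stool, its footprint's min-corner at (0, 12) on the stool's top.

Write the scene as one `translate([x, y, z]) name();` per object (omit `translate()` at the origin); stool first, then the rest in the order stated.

stool();
translate([358, 0, 0]) table();
translate([0, 12, 394]) stool_2();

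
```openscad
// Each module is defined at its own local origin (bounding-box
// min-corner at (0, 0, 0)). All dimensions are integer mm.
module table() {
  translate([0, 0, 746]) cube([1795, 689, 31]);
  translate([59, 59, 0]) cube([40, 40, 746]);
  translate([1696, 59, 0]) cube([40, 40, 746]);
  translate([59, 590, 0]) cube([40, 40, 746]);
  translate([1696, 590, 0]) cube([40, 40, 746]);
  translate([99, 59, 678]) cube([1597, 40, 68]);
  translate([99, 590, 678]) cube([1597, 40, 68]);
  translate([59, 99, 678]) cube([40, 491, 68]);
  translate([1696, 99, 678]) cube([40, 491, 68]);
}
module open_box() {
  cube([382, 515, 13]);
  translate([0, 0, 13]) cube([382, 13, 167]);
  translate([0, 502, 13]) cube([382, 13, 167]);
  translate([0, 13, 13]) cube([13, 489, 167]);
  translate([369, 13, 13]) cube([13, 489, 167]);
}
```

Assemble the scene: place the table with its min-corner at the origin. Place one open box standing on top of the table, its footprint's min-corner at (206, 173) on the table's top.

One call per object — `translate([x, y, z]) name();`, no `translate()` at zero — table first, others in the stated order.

table();
translate([206, 173, 777]) open_box();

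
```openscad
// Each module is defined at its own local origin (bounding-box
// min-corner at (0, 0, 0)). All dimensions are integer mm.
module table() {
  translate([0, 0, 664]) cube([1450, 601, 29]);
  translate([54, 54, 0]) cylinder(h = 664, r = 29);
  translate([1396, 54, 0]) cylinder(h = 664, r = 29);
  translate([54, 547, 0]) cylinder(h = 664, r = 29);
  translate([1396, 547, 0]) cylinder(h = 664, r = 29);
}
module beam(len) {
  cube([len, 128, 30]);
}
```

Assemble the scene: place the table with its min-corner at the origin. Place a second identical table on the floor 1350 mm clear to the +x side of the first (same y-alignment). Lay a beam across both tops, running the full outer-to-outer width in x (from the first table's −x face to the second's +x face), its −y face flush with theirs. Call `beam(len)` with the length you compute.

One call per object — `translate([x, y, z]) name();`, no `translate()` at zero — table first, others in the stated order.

table();
translate([2800, 0, 0]) table();
translate([0, 0, 693]) beam(4250);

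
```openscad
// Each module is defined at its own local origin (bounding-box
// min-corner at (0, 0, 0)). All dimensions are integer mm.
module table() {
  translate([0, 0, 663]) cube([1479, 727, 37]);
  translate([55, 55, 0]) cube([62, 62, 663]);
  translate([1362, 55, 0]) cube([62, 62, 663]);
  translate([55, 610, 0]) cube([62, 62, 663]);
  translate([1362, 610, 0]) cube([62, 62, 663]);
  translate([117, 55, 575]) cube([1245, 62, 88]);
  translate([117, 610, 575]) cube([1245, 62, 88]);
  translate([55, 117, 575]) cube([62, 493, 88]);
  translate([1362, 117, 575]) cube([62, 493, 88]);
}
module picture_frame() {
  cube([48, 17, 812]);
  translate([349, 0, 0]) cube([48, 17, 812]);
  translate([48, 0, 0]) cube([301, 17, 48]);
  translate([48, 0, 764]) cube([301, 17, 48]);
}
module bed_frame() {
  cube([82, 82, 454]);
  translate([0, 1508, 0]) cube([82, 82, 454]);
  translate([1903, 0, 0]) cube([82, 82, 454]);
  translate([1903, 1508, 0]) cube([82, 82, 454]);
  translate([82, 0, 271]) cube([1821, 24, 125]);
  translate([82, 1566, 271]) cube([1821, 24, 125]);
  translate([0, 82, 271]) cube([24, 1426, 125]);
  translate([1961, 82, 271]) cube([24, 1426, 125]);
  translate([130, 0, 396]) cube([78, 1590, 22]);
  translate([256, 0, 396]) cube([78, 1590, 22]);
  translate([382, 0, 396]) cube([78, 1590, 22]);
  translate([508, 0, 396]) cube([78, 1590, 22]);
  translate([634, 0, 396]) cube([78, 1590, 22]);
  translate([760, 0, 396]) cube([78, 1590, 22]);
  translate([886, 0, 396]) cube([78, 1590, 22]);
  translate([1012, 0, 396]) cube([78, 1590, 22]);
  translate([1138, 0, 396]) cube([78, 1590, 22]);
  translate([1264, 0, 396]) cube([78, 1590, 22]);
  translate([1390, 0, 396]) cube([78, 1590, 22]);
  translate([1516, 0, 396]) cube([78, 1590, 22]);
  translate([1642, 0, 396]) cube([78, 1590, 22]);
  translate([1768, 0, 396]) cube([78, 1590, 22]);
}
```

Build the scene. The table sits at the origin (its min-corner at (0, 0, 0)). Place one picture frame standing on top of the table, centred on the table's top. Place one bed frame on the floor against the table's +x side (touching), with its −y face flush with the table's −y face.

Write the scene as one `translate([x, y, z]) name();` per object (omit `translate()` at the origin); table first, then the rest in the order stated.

table();
translate([541, 355, 700]) picture_frame();
translate([1479, 0, 0]) bed_frame();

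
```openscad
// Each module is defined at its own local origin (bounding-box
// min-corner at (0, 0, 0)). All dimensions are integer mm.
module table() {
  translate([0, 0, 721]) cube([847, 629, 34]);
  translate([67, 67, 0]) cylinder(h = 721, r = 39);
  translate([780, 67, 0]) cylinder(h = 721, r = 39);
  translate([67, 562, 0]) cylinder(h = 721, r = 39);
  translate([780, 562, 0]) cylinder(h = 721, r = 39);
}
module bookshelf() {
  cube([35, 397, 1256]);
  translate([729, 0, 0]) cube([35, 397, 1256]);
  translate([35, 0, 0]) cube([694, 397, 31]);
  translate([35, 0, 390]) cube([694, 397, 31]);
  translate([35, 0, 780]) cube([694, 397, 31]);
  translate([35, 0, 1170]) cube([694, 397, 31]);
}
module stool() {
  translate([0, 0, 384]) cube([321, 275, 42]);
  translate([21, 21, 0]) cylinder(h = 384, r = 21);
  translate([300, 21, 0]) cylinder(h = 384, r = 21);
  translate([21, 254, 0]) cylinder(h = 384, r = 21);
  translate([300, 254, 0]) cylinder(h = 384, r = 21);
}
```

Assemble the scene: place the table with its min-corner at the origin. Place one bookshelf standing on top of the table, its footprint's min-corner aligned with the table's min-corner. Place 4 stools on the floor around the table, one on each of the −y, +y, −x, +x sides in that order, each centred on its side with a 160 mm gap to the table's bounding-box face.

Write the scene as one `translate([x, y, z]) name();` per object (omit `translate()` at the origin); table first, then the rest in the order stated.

table();
translate([0, 0, 755]) bookshelf();
translate([263, -435, 0]) stool();
translate([263, 789, 0]) stool();
translate([-481, 177, 0]) stool();
translate([1007, 177, 0]) stool();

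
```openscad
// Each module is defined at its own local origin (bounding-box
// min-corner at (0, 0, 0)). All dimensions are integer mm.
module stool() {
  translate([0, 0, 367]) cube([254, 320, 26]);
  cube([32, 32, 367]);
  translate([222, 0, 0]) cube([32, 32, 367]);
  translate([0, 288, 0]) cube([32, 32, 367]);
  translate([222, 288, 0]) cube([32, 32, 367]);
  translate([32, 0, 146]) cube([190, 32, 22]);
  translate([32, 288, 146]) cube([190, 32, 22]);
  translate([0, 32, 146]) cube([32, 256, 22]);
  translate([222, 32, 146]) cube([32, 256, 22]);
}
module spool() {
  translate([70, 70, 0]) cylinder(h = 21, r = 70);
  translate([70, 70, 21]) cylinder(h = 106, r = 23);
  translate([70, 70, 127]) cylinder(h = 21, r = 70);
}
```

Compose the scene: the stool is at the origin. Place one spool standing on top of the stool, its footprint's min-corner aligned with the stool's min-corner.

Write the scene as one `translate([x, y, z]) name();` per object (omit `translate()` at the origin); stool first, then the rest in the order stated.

stool();
translate([0, 0, 393]) spool();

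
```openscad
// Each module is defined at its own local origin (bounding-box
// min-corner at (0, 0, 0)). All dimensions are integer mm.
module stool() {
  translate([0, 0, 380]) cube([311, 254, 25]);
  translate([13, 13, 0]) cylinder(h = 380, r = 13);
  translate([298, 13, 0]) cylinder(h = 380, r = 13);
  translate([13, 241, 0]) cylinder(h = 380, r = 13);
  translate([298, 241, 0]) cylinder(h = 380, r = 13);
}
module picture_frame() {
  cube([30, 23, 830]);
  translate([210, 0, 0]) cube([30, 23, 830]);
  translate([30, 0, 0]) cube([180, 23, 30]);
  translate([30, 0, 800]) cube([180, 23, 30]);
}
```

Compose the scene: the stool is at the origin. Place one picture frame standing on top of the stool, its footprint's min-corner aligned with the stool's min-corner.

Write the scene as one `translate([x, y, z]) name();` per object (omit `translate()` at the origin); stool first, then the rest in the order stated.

stool();
translate([0, 0, 405]) picture_frame();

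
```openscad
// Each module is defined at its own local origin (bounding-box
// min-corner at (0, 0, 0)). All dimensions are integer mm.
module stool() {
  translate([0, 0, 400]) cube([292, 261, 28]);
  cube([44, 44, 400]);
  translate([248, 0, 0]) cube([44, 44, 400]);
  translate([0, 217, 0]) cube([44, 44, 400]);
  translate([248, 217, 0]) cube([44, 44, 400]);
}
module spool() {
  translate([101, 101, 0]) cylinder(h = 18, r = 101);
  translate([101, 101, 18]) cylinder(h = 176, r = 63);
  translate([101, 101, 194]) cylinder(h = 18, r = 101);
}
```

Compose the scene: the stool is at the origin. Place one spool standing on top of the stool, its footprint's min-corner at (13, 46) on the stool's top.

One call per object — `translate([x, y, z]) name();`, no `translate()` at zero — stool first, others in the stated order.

stool();
translate([13, 46, 428]) spool();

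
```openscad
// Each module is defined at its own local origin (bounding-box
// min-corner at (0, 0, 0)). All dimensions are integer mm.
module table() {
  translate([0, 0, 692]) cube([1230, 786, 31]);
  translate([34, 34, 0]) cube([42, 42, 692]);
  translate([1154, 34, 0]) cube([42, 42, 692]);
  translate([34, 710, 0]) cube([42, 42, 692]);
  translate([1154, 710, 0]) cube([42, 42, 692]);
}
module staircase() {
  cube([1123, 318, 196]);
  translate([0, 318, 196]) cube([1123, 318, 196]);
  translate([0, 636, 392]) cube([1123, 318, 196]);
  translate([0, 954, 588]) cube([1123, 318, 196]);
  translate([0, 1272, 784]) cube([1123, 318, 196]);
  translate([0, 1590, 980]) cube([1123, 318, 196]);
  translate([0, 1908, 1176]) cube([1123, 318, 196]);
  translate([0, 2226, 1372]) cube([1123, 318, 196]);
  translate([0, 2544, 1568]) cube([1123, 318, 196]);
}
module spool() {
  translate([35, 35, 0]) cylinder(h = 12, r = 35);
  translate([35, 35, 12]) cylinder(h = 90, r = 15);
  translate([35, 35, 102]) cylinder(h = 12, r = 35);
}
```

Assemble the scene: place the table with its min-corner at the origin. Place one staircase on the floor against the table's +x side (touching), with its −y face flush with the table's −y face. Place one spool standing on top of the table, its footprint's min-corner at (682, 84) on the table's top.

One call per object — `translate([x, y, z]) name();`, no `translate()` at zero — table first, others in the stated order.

table();
translate([1230, 0, 0]) staircase();
translate([682, 84, 723]) spool();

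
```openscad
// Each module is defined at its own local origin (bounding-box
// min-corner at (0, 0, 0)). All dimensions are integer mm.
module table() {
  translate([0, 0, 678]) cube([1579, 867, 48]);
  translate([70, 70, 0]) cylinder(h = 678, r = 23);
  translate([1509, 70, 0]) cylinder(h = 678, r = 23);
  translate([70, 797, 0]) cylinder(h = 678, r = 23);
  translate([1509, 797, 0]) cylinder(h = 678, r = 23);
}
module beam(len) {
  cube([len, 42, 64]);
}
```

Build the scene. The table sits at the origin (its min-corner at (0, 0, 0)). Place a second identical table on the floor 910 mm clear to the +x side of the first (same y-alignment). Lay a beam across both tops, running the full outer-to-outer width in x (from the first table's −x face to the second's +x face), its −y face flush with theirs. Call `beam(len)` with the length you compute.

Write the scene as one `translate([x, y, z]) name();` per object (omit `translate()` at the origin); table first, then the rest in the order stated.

table();
translate([2489, 0, 0]) table();
translate([0, 0, 726]) beam(4068);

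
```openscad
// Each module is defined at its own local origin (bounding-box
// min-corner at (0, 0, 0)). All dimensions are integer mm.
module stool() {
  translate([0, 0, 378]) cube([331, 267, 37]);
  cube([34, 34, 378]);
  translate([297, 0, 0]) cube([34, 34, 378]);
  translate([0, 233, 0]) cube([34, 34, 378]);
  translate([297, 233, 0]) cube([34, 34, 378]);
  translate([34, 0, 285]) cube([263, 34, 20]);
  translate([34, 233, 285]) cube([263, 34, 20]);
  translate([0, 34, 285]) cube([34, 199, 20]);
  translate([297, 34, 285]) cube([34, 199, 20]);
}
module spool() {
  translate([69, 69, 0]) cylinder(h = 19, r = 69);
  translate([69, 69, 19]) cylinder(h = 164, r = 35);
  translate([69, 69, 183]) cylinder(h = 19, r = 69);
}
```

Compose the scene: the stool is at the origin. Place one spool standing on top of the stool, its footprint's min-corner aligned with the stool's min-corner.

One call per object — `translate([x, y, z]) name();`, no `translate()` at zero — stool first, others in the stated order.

stool();
translate([0, 0, 415]) spool();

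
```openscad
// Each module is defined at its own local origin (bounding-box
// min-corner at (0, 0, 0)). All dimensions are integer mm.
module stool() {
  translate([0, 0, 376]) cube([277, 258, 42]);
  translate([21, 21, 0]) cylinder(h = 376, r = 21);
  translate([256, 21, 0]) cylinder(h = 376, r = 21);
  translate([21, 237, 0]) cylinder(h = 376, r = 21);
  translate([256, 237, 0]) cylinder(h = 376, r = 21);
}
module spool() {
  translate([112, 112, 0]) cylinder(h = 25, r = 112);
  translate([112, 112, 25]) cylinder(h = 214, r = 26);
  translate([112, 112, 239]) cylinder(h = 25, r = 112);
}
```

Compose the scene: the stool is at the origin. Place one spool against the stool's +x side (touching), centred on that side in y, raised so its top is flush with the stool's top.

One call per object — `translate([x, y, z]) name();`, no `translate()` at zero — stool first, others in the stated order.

stool();
translate([277, 17, 154]) spool();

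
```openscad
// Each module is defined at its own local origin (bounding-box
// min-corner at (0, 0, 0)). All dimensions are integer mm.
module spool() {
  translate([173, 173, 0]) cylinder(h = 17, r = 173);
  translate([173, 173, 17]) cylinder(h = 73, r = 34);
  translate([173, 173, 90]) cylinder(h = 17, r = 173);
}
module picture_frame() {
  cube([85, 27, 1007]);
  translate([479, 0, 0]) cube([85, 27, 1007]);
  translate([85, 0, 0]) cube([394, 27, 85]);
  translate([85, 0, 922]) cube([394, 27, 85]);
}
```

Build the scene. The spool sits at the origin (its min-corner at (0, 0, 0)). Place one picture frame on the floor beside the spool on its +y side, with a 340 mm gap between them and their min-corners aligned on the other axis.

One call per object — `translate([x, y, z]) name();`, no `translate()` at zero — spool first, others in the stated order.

spool();
translate([0, 686, 0]) picture_frame();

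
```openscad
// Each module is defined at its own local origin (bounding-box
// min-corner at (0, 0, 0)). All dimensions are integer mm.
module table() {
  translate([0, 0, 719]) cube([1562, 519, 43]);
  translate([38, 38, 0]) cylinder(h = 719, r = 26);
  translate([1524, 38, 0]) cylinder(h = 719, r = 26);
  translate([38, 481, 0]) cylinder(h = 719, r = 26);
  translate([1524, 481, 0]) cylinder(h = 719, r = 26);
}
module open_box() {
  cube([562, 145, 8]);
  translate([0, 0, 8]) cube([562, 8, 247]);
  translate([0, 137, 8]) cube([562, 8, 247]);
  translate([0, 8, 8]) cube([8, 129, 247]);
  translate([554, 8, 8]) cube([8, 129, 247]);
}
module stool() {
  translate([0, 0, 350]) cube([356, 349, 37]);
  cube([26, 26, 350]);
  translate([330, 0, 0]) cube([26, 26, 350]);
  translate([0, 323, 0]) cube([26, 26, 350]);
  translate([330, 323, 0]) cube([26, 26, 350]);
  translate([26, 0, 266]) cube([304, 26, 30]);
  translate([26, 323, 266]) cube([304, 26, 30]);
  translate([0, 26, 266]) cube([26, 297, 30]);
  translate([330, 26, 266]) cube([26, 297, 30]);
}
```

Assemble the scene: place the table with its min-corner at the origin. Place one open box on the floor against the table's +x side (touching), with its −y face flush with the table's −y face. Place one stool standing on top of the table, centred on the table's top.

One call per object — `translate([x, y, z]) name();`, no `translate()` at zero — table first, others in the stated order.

table();
translate([1562, 0, 0]) open_box();
translate([603, 85, 762]) stool();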